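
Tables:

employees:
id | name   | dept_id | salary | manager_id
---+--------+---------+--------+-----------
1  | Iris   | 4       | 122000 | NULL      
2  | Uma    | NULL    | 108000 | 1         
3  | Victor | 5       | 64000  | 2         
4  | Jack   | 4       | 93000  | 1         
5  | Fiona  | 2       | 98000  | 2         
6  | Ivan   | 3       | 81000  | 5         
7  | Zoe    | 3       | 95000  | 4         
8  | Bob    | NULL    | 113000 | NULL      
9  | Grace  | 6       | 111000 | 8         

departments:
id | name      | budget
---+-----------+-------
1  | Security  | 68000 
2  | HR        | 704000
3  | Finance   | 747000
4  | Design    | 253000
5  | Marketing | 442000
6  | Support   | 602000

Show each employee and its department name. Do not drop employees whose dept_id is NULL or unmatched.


LEFT JOIN keeps every row from employees (the left table); where dept_id has no match in departments, the department columns become NULL. Walk through each employee:
  - employee 1 (Iris): dept_id=4 -> matches Design
  - employee 2 (Uma): dept_id=NULL, no match -> kept with NULL
  - employee 3 (Victor): dept_id=5 -> matches Marketing
  - employee 4 (Jack): dept_id=4 -> matches Design
  - employee 5 (Fiona): dept_id=2 -> matches HR
  - employee 6 (Ivan): dept_id=3 -> matches Finance
  - employee 7 (Zoe): dept_id=3 -> matches Finance
  - employee 8 (Bob): dept_id=NULL, no match -> kept with NULL
  - employee 9 (Grace): dept_id=6 -> matches Support
All 9 rows appear; 2 have NULL department.

SQL:
SELECT a.name, b.name AS department
FROM employees a
LEFT JOIN departments b ON a.dept_id = b.id

Result:
name   | department
-------+-----------
Iris   | Design    
Uma    | NULL      
Victor | Marketing 
Jack   | Design    
Fiona  | HR        
Ivan   | Finance   
Zoe    | Finance   
Bob    | NULL      
Grace  | Support   


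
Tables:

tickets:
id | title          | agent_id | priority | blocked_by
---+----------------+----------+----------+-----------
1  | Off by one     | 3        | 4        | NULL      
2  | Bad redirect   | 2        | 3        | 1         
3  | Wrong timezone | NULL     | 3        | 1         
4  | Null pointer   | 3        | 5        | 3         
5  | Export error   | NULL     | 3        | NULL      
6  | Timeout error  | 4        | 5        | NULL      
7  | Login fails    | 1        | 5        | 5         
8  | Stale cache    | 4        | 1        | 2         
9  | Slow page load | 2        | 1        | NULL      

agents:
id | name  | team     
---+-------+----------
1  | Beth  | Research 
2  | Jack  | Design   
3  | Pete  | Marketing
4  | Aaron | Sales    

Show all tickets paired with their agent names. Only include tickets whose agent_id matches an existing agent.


INNER JOIN keeps only tickets rows whose agent_id matches an id in agents. Walk through each ticket:
  - ticket 1 (Off by one): agent_id=3 -> matches Pete
  - ticket 2 (Bad redirect): agent_id=2 -> matches Jack
  - ticket 3 (Wrong timezone): agent_id=NULL, no match -> dropped
  - ticket 4 (Null pointer): agent_id=3 -> matches Pete
  - ticket 5 (Export error): agent_id=NULL, no match -> dropped
  - ticket 6 (Timeout error): agent_id=4 -> matches Aaron
  - ticket 7 (Login fails): agent_id=1 -> matches Beth
  - ticket 8 (Stale cache): agent_id=4 -> matches Aaron
  - ticket 9 (Slow page load): agent_id=2 -> matches Jack
So 2 of 9 rows are dropped.

SQL:
SELECT a.title, b.name AS agent
FROM tickets a
INNER JOIN agents b ON a.agent_id = b.id

Result:
title          | agent
---------------+------
Off by one     | Pete 
Bad redirect   | Jack 
Null pointer   | Pete 
Timeout error  | Aaron
Login fails    | Beth 
Stale cache    | Aaron
Slow page load | Jack 


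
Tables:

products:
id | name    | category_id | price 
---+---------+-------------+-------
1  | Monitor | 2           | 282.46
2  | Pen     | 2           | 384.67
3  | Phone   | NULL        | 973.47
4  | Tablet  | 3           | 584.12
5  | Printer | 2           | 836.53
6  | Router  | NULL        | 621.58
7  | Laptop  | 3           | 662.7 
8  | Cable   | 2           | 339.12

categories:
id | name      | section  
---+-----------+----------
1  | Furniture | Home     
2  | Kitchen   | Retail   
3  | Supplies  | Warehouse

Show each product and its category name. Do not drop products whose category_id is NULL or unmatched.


LEFT JOIN keeps every row from products (the left table); where category_id has no match in categories, the category columns become NULL. Walk through each product:
  - product 1 (Monitor): category_id=2 -> matches Kitchen
  - product 2 (Pen): category_id=2 -> matches Kitchen
  - product 3 (Phone): category_id=NULL, no match -> kept with NULL
  - product 4 (Tablet): category_id=3 -> matches Supplies
  - product 5 (Printer): category_id=2 -> matches Kitchen
  - product 6 (Router): category_id=NULL, no match -> kept with NULL
  - product 7 (Laptop): category_id=3 -> matches Supplies
  - product 8 (Cable): category_id=2 -> matches Kitchen
All 8 rows appear; 2 have NULL category.

SQL:
SELECT a.name, b.name AS category
FROM products a
LEFT JOIN categories b ON a.category_id = b.id

Result:
name    | category
--------+---------
Monitor | Kitchen 
Pen     | Kitchen 
Phone   | NULL    
Tablet  | Supplies
Printer | Kitchen 
Router  | NULL    
Laptop  | Supplies
Cable   | Kitchen 


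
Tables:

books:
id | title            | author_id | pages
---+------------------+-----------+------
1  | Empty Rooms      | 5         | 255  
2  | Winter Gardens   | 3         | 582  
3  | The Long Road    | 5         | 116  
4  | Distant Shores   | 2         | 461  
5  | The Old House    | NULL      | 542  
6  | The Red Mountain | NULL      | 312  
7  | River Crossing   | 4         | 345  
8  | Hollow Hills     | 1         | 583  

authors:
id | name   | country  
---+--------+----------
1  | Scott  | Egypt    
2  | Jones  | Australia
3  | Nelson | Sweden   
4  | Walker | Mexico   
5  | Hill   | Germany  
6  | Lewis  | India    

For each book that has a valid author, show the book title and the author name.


INNER JOIN keeps only books rows whose author_id matches an id in authors. Walk through each book:
  - book 1 (Empty Rooms): author_id=5 -> matches Hill
  - book 2 (Winter Gardens): author_id=3 -> matches Nelson
  - book 3 (The Long Road): author_id=5 -> matches Hill
  - book 4 (Distant Shores): author_id=2 -> matches Jones
  - book 5 (The Old House): author_id=NULL, no match -> dropped
  - book 6 (The Red Mountain): author_id=NULL, no match -> dropped
  - book 7 (River Crossing): author_id=4 -> matches Walker
  - book 8 (Hollow Hills): author_id=1 -> matches Scott
So 2 of 8 rows are dropped.

SQL:
SELECT a.title, b.name AS author
FROM books a
INNER JOIN authors b ON a.author_id = b.id

Result:
title          | author
---------------+-------
Empty Rooms    | Hill  
Winter Gardens | Nelson
The Long Road  | Hill  
Distant Shores | Jones 
River Crossing | Walker
Hollow Hills   | Scott 


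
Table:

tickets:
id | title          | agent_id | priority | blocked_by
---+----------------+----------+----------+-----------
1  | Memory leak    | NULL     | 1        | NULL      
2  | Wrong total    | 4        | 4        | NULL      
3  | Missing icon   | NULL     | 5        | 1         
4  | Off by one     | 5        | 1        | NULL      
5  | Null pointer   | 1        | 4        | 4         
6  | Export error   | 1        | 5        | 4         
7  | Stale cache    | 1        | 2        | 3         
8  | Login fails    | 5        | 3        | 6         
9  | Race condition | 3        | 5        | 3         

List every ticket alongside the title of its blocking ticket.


This is a self-join: tickets is joined to a second copy of itself, matching each row's blocked_by to another row's id. Use LEFT JOIN so rows with blocked_by=NULL are kept.
  - ticket 1 (Memory leak): blocked_by=NULL -> NULL
  - ticket 2 (Wrong total): blocked_by=NULL -> NULL
  - ticket 3 (Missing icon): blocked_by=1 -> Memory leak
  - ticket 4 (Off by one): blocked_by=NULL -> NULL
  - ticket 5 (Null pointer): blocked_by=4 -> Off by one
  - ticket 6 (Export error): blocked_by=4 -> Off by one
  - ticket 7 (Stale cache): blocked_by=3 -> Missing icon
  - ticket 8 (Login fails): blocked_by=6 -> Export error
  - ticket 9 (Race condition): blocked_by=3 -> Missing icon

SQL:
SELECT a.title AS item, b.title AS blocked_by
FROM tickets a
LEFT JOIN tickets b ON a.blocked_by = b.id

Result:
item           | blocked_by  
---------------+-------------
Memory leak    | NULL        
Wrong total    | NULL        
Missing icon   | Memory leak 
Off by one     | NULL        
Null pointer   | Off by one  
Export error   | Off by one  
Stale cache    | Missing icon
Login fails    | Export error
Race condition | Missing icon


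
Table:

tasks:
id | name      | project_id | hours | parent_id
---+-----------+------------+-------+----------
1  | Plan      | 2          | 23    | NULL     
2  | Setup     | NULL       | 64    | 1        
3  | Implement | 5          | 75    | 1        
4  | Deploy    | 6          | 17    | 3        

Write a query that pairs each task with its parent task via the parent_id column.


This is a self-join: tasks is joined to a second copy of itself, matching each row's parent_id to another row's id. Use LEFT JOIN so rows with parent_id=NULL are kept.
  - task 1 (Plan): parent_id=NULL -> NULL
  - task 2 (Setup): parent_id=1 -> Plan
  - task 3 (Implement): parent_id=1 -> Plan
  - task 4 (Deploy): parent_id=3 -> Implement

SQL:
SELECT a.name AS item, b.name AS parent
FROM tasks a
LEFT JOIN tasks b ON a.parent_id = b.id

Result:
item      | parent   
----------+----------
Plan      | NULL     
Setup     | Plan     
Implement | Plan     
Deploy    | Implement


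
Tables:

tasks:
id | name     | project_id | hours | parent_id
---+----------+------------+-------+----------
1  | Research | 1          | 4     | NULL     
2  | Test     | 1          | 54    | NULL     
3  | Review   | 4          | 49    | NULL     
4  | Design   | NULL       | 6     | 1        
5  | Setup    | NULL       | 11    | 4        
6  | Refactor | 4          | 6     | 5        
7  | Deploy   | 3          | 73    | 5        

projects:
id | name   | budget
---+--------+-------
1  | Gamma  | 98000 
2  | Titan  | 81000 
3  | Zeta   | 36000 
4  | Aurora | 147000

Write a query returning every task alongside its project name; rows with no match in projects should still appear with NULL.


LEFT JOIN keeps every row from tasks (the left table); where project_id has no match in projects, the project columns become NULL. Walk through each task:
  - task 1 (Research): project_id=1 -> matches Gamma
  - task 2 (Test): project_id=1 -> matches Gamma
  - task 3 (Review): project_id=4 -> matches Aurora
  - task 4 (Design): project_id=NULL, no match -> kept with NULL
  - task 5 (Setup): project_id=NULL, no match -> kept with NULL
  - task 6 (Refactor): project_id=4 -> matches Aurora
  - task 7 (Deploy): project_id=3 -> matches Zeta
All 7 rows appear; 2 have NULL project.

SQL:
SELECT a.name, b.name AS project
FROM tasks a
LEFT JOIN projects b ON a.project_id = b.id

Result:
name     | project
---------+--------
Research | Gamma  
Test     | Gamma  
Review   | Aurora 
Design   | NULL   
Setup    | NULL   
Refactor | Aurora 
Deploy   | Zeta   


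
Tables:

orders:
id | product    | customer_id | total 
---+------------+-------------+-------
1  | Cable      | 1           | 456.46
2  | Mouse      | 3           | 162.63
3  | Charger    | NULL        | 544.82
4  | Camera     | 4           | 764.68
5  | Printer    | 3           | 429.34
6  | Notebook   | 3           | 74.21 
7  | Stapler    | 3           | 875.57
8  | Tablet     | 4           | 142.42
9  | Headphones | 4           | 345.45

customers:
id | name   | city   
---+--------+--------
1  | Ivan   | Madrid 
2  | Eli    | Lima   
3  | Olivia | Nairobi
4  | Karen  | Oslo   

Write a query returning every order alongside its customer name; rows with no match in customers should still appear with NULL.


LEFT JOIN keeps every row from orders (the left table); where customer_id has no match in customers, the customer columns become NULL. Walk through each order:
  - order 1 (Cable): customer_id=1 -> matches Ivan
  - order 2 (Mouse): customer_id=3 -> matches Olivia
  - order 3 (Charger): customer_id=NULL, no match -> kept with NULL
  - order 4 (Camera): customer_id=4 -> matches Karen
  - order 5 (Printer): customer_id=3 -> matches Olivia
  - order 6 (Notebook): customer_id=3 -> matches Olivia
  - order 7 (Stapler): customer_id=3 -> matches Olivia
  - order 8 (Tablet): customer_id=4 -> matches Karen
  - order 9 (Headphones): customer_id=4 -> matches Karen
All 9 rows appear; 1 has NULL customer.

SQL:
SELECT a.product, b.name AS customer
FROM orders a
LEFT JOIN customers b ON a.customer_id = b.id

Result:
product    | customer
-----------+---------
Cable      | Ivan    
Mouse      | Olivia  
Charger    | NULL    
Camera     | Karen   
Printer    | Olivia  
Notebook   | Olivia  
Stapler    | Olivia  
Tablet     | Karen   
Headphones | Karen   


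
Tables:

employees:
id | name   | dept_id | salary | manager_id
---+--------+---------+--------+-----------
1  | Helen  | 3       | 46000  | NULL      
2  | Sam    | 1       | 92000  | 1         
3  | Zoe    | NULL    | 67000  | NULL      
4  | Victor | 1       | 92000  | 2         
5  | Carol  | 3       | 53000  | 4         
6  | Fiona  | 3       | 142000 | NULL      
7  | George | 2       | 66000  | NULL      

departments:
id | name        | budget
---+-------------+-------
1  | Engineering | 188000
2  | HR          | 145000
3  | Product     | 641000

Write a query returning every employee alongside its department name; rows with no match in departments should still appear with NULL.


LEFT JOIN keeps every row from employees (the left table); where dept_id has no match in departments, the department columns become NULL. Walk through each employee:
  - employee 1 (Helen): dept_id=3 -> matches Product
  - employee 2 (Sam): dept_id=1 -> matches Engineering
  - employee 3 (Zoe): dept_id=NULL, no match -> kept with NULL
  - employee 4 (Victor): dept_id=1 -> matches Engineering
  - employee 5 (Carol): dept_id=3 -> matches Product
  - employee 6 (Fiona): dept_id=3 -> matches Product
  - employee 7 (George): dept_id=2 -> matches HR
All 7 rows appear; 1 has NULL department.

SQL:
SELECT a.name, b.name AS department
FROM employees a
LEFT JOIN departments b ON a.dept_id = b.id

Result:
name   | department 
-------+------------
Helen  | Product    
Sam    | Engineering
Zoe    | NULL       
Victor | Engineering
Carol  | Product    
Fiona  | Product    
George | HR         


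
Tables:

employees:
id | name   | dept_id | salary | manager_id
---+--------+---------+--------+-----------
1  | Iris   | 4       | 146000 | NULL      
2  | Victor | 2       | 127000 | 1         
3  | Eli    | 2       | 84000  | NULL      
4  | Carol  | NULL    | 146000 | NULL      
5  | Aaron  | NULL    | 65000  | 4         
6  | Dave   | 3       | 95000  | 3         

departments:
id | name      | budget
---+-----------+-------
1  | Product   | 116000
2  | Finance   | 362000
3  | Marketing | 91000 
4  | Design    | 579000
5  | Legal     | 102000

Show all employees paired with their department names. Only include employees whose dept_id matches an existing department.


INNER JOIN keeps only employees rows whose dept_id matches an id in departments. Walk through each employee:
  - employee 1 (Iris): dept_id=4 -> matches Design
  - employee 2 (Victor): dept_id=2 -> matches Finance
  - employee 3 (Eli): dept_id=2 -> matches Finance
  - employee 4 (Carol): dept_id=NULL, no match -> dropped
  - employee 5 (Aaron): dept_id=NULL, no match -> dropped
  - employee 6 (Dave): dept_id=3 -> matches Marketing
So 2 of 6 rows are dropped.

SQL:
SELECT a.name, b.name AS department
FROM employees a
INNER JOIN departments b ON a.dept_id = b.id

Result:
name   | department
-------+-----------
Iris   | Design    
Victor | Finance   
Eli    | Finance   
Dave   | Marketing 


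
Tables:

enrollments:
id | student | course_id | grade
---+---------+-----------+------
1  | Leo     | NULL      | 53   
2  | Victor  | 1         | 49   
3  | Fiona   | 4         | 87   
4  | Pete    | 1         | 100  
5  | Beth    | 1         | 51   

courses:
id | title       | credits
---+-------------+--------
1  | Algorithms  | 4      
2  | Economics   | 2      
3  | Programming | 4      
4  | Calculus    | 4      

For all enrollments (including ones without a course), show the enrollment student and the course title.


LEFT JOIN keeps every row from enrollments (the left table); where course_id has no match in courses, the course columns become NULL. Walk through each enrollment:
  - enrollment 1 (Leo): course_id=NULL, no match -> kept with NULL
  - enrollment 2 (Victor): course_id=1 -> matches Algorithms
  - enrollment 3 (Fiona): course_id=4 -> matches Calculus
  - enrollment 4 (Pete): course_id=1 -> matches Algorithms
  - enrollment 5 (Beth): course_id=1 -> matches Algorithms
All 5 rows appear; 1 has NULL course.

SQL:
SELECT a.student, b.title AS course
FROM enrollments a
LEFT JOIN courses b ON a.course_id = b.id

Result:
student | course    
--------+-----------
Leo     | NULL      
Victor  | Algorithms
Fiona   | Calculus  
Pete    | Algorithms
Beth    | Algorithms


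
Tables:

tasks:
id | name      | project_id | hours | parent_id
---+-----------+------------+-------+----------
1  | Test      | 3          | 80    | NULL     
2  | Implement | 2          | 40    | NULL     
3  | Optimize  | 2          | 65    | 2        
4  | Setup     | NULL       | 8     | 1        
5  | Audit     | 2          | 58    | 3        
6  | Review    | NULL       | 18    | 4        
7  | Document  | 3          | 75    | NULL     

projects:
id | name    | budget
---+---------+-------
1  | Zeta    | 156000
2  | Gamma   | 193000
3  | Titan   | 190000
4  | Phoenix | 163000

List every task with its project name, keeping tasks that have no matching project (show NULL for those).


LEFT JOIN keeps every row from tasks (the left table); where project_id has no match in projects, the project columns become NULL. Walk through each task:
  - task 1 (Test): project_id=3 -> matches Titan
  - task 2 (Implement): project_id=2 -> matches Gamma
  - task 3 (Optimize): project_id=2 -> matches Gamma
  - task 4 (Setup): project_id=NULL, no match -> kept with NULL
  - task 5 (Audit): project_id=2 -> matches Gamma
  - task 6 (Review): project_id=NULL, no match -> kept with NULL
  - task 7 (Document): project_id=3 -> matches Titan
All 7 rows appear; 2 have NULL project.

SQL:
SELECT a.name, b.name AS project
FROM tasks a
LEFT JOIN projects b ON a.project_id = b.id

Result:
name      | project
----------+--------
Test      | Titan  
Implement | Gamma  
Optimize  | Gamma  
Setup     | NULL   
Audit     | Gamma  
Review    | NULL   
Document  | Titan  


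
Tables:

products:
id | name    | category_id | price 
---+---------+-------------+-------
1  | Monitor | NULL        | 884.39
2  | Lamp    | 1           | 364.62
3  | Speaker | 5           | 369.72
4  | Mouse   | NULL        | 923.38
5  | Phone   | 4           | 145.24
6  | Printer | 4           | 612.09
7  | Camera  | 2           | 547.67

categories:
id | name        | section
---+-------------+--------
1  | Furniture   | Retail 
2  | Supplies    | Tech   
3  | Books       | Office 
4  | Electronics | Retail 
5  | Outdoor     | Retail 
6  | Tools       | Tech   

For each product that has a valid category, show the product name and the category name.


INNER JOIN keeps only products rows whose category_id matches an id in categories. Walk through each product:
  - product 1 (Monitor): category_id=NULL, no match -> dropped
  - product 2 (Lamp): category_id=1 -> matches Furniture
  - product 3 (Speaker): category_id=5 -> matches Outdoor
  - product 4 (Mouse): category_id=NULL, no match -> dropped
  - product 5 (Phone): category_id=4 -> matches Electronics
  - product 6 (Printer): category_id=4 -> matches Electronics
  - product 7 (Camera): category_id=2 -> matches Supplies
So 2 of 7 rows are dropped.

SQL:
SELECT a.name, b.name AS category
FROM products a
INNER JOIN categories b ON a.category_id = b.id

Result:
name    | category   
--------+------------
Lamp    | Furniture  
Speaker | Outdoor    
Phone   | Electronics
Printer | Electronics
Camera  | Supplies   


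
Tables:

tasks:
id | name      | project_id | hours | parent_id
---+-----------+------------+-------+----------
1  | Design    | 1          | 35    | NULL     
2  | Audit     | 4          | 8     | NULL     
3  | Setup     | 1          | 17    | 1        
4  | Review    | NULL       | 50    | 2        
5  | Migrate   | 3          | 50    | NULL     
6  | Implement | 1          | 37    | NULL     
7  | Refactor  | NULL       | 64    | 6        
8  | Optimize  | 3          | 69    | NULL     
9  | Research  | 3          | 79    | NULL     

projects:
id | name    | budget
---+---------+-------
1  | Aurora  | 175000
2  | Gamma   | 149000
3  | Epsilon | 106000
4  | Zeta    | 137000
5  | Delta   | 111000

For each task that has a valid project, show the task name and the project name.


INNER JOIN keeps only tasks rows whose project_id matches an id in projects. Walk through each task:
  - task 1 (Design): project_id=1 -> matches Aurora
  - task 2 (Audit): project_id=4 -> matches Zeta
  - task 3 (Setup): project_id=1 -> matches Aurora
  - task 4 (Review): project_id=NULL, no match -> dropped
  - task 5 (Migrate): project_id=3 -> matches Epsilon
  - task 6 (Implement): project_id=1 -> matches Aurora
  - task 7 (Refactor): project_id=NULL, no match -> dropped
  - task 8 (Optimize): project_id=3 -> matches Epsilon
  - task 9 (Research): project_id=3 -> matches Epsilon
So 2 of 9 rows are dropped.

SQL:
SELECT a.name, b.name AS project
FROM tasks a
INNER JOIN projects b ON a.project_id = b.id

Result:
name      | project
----------+--------
Design    | Aurora 
Audit     | Zeta   
Setup     | Aurora 
Migrate   | Epsilon
Implement | Aurora 
Optimize  | Epsilon
Research  | Epsilon


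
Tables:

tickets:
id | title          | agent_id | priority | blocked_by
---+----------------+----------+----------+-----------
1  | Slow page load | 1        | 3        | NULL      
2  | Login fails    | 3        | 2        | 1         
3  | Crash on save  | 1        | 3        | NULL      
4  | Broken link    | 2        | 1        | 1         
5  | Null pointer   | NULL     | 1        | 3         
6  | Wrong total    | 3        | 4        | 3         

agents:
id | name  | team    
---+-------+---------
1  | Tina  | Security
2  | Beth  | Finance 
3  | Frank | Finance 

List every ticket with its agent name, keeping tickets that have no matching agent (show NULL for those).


LEFT JOIN keeps every row from tickets (the left table); where agent_id has no match in agents, the agent columns become NULL. Walk through each ticket:
  - ticket 1 (Slow page load): agent_id=1 -> matches Tina
  - ticket 2 (Login fails): agent_id=3 -> matches Frank
  - ticket 3 (Crash on save): agent_id=1 -> matches Tina
  - ticket 4 (Broken link): agent_id=2 -> matches Beth
  - ticket 5 (Null pointer): agent_id=NULL, no match -> kept with NULL
  - ticket 6 (Wrong total): agent_id=3 -> matches Frank
All 6 rows appear; 1 has NULL agent.

SQL:
SELECT a.title, b.name AS agent
FROM tickets a
LEFT JOIN agents b ON a.agent_id = b.id

Result:
title          | agent
---------------+------
Slow page load | Tina 
Login fails    | Frank
Crash on save  | Tina 
Broken link    | Beth 
Null pointer   | NULL 
Wrong total    | Frank


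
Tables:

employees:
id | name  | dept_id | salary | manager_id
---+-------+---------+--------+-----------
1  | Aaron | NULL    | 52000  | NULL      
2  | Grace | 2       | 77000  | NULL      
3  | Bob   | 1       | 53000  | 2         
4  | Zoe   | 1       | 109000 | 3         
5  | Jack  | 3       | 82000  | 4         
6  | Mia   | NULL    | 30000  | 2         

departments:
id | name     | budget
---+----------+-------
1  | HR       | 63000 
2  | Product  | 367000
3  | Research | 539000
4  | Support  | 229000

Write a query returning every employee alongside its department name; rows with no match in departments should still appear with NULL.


LEFT JOIN keeps every row from employees (the left table); where dept_id has no match in departments, the department columns become NULL. Walk through each employee:
  - employee 1 (Aaron): dept_id=NULL, no match -> kept with NULL
  - employee 2 (Grace): dept_id=2 -> matches Product
  - employee 3 (Bob): dept_id=1 -> matches HR
  - employee 4 (Zoe): dept_id=1 -> matches HR
  - employee 5 (Jack): dept_id=3 -> matches Research
  - employee 6 (Mia): dept_id=NULL, no match -> kept with NULL
All 6 rows appear; 2 have NULL department.

SQL:
SELECT a.name, b.name AS department
FROM employees a
LEFT JOIN departments b ON a.dept_id = b.id

Result:
name  | department
------+-----------
Aaron | NULL      
Grace | Product   
Bob   | HR        
Zoe   | HR        
Jack  | Research  
Mia   | NULL      


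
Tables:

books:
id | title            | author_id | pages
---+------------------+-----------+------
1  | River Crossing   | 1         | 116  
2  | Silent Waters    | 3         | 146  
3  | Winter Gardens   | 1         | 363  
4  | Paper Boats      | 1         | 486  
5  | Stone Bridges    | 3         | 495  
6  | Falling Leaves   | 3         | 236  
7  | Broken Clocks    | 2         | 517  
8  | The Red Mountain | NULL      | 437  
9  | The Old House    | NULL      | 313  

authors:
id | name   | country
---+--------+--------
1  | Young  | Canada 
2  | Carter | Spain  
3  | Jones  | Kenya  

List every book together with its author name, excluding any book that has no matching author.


INNER JOIN keeps only books rows whose author_id matches an id in authors. Walk through each book:
  - book 1 (River Crossing): author_id=1 -> matches Young
  - book 2 (Silent Waters): author_id=3 -> matches Jones
  - book 3 (Winter Gardens): author_id=1 -> matches Young
  - book 4 (Paper Boats): author_id=1 -> matches Young
  - book 5 (Stone Bridges): author_id=3 -> matches Jones
  - book 6 (Falling Leaves): author_id=3 -> matches Jones
  - book 7 (Broken Clocks): author_id=2 -> matches Carter
  - book 8 (The Red Mountain): author_id=NULL, no match -> dropped
  - book 9 (The Old House): author_id=NULL, no match -> dropped
So 2 of 9 rows are dropped.

SQL:
SELECT a.title, b.name AS author
FROM books a
INNER JOIN authors b ON a.author_id = b.id

Result:
title          | author
---------------+-------
River Crossing | Young 
Silent Waters  | Jones 
Winter Gardens | Young 
Paper Boats    | Young 
Stone Bridges  | Jones 
Falling Leaves | Jones 
Broken Clocks  | Carter


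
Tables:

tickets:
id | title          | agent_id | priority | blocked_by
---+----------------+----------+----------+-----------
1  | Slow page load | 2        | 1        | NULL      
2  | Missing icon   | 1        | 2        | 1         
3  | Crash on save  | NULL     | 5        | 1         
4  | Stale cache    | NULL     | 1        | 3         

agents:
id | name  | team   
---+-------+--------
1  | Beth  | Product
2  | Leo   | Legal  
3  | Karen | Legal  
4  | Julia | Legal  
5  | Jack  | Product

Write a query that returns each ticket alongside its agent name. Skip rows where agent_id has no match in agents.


INNER JOIN keeps only tickets rows whose agent_id matches an id in agents. Walk through each ticket:
  - ticket 1 (Slow page load): agent_id=2 -> matches Leo
  - ticket 2 (Missing icon): agent_id=1 -> matches Beth
  - ticket 3 (Crash on save): agent_id=NULL, no match -> dropped
  - ticket 4 (Stale cache): agent_id=NULL, no match -> dropped
So 2 of 4 rows are dropped.

SQL:
SELECT a.title, b.name AS agent
FROM tickets a
INNER JOIN agents b ON a.agent_id = b.id

Result:
title          | agent
---------------+------
Slow page load | Leo  
Missing icon   | Beth 


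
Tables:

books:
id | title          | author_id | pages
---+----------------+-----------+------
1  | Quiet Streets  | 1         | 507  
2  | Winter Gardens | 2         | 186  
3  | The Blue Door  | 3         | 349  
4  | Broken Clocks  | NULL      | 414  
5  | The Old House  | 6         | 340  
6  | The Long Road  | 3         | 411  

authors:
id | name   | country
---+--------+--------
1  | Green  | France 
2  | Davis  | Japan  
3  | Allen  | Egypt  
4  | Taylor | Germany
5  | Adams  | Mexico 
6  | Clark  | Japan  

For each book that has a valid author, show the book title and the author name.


INNER JOIN keeps only books rows whose author_id matches an id in authors. Walk through each book:
  - book 1 (Quiet Streets): author_id=1 -> matches Green
  - book 2 (Winter Gardens): author_id=2 -> matches Davis
  - book 3 (The Blue Door): author_id=3 -> matches Allen
  - book 4 (Broken Clocks): author_id=NULL, no match -> dropped
  - book 5 (The Old House): author_id=6 -> matches Clark
  - book 6 (The Long Road): author_id=3 -> matches Allen
So 1 of 6 rows is dropped.

SQL:
SELECT a.title, b.name AS author
FROM books a
INNER JOIN authors b ON a.author_id = b.id

Result:
title          | author
---------------+-------
Quiet Streets  | Green 
Winter Gardens | Davis 
The Blue Door  | Allen 
The Old House  | Clark 
The Long Road  | Allen 


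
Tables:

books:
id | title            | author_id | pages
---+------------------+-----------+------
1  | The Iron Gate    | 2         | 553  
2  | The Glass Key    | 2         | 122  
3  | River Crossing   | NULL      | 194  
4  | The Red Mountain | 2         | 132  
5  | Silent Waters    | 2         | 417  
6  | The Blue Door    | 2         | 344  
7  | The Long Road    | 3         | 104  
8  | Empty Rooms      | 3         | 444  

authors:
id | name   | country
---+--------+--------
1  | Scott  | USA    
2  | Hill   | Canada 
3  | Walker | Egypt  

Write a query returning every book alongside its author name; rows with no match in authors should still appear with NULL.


LEFT JOIN keeps every row from books (the left table); where author_id has no match in authors, the author columns become NULL. Walk through each book:
  - book 1 (The Iron Gate): author_id=2 -> matches Hill
  - book 2 (The Glass Key): author_id=2 -> matches Hill
  - book 3 (River Crossing): author_id=NULL, no match -> kept with NULL
  - book 4 (The Red Mountain): author_id=2 -> matches Hill
  - book 5 (Silent Waters): author_id=2 -> matches Hill
  - book 6 (The Blue Door): author_id=2 -> matches Hill
  - book 7 (The Long Road): author_id=3 -> matches Walker
  - book 8 (Empty Rooms): author_id=3 -> matches Walker
All 8 rows appear; 1 has NULL author.

SQL:
SELECT a.title, b.name AS author
FROM books a
LEFT JOIN authors b ON a.author_id = b.id

Result:
title            | author
-----------------+-------
The Iron Gate    | Hill  
The Glass Key    | Hill  
River Crossing   | NULL  
The Red Mountain | Hill  
Silent Waters    | Hill  
The Blue Door    | Hill  
The Long Road    | Walker
Empty Rooms      | Walker


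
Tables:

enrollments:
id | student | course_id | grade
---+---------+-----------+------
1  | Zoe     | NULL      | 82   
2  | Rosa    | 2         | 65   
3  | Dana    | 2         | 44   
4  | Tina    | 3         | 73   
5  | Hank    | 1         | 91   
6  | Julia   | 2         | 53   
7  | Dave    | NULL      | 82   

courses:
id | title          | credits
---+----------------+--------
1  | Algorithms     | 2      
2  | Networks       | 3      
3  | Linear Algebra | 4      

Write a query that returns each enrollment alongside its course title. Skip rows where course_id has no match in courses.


INNER JOIN keeps only enrollments rows whose course_id matches an id in courses. Walk through each enrollment:
  - enrollment 1 (Zoe): course_id=NULL, no match -> dropped
  - enrollment 2 (Rosa): course_id=2 -> matches Networks
  - enrollment 3 (Dana): course_id=2 -> matches Networks
  - enrollment 4 (Tina): course_id=3 -> matches Linear Algebra
  - enrollment 5 (Hank): course_id=1 -> matches Algorithms
  - enrollment 6 (Julia): course_id=2 -> matches Networks
  - enrollment 7 (Dave): course_id=NULL, no match -> dropped
So 2 of 7 rows are dropped.

SQL:
SELECT a.student, b.title AS course
FROM enrollments a
INNER JOIN courses b ON a.course_id = b.id

Result:
student | course        
--------+---------------
Rosa    | Networks      
Dana    | Networks      
Tina    | Linear Algebra
Hank    | Algorithms    
Julia   | Networks      


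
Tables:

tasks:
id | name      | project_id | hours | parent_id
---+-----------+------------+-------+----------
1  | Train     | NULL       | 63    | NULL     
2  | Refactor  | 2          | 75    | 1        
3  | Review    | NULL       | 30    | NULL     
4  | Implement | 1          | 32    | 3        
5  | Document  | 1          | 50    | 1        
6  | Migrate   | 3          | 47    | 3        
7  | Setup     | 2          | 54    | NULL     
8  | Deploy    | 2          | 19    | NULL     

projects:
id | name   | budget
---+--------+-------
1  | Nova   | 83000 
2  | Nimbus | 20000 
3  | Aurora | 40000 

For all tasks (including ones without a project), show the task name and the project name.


LEFT JOIN keeps every row from tasks (the left table); where project_id has no match in projects, the project columns become NULL. Walk through each task:
  - task 1 (Train): project_id=NULL, no match -> kept with NULL
  - task 2 (Refactor): project_id=2 -> matches Nimbus
  - task 3 (Review): project_id=NULL, no match -> kept with NULL
  - task 4 (Implement): project_id=1 -> matches Nova
  - task 5 (Document): project_id=1 -> matches Nova
  - task 6 (Migrate): project_id=3 -> matches Aurora
  - task 7 (Setup): project_id=2 -> matches Nimbus
  - task 8 (Deploy): project_id=2 -> matches Nimbus
All 8 rows appear; 2 have NULL project.

SQL:
SELECT a.name, b.name AS project
FROM tasks a
LEFT JOIN projects b ON a.project_id = b.id

Result:
name      | project
----------+--------
Train     | NULL   
Refactor  | Nimbus 
Review    | NULL   
Implement | Nova   
Document  | Nova   
Migrate   | Aurora 
Setup     | Nimbus 
Deploy    | Nimbus 


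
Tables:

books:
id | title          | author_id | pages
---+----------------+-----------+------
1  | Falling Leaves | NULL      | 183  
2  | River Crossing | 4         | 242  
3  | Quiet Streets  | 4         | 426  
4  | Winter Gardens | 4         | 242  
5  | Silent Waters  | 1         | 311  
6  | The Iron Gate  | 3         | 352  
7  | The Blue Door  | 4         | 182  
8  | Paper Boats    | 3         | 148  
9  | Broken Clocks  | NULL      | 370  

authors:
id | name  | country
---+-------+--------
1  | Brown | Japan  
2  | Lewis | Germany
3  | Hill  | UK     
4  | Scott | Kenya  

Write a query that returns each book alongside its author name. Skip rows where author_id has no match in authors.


INNER JOIN keeps only books rows whose author_id matches an id in authors. Walk through each book:
  - book 1 (Falling Leaves): author_id=NULL, no match -> dropped
  - book 2 (River Crossing): author_id=4 -> matches Scott
  - book 3 (Quiet Streets): author_id=4 -> matches Scott
  - book 4 (Winter Gardens): author_id=4 -> matches Scott
  - book 5 (Silent Waters): author_id=1 -> matches Brown
  - book 6 (The Iron Gate): author_id=3 -> matches Hill
  - book 7 (The Blue Door): author_id=4 -> matches Scott
  - book 8 (Paper Boats): author_id=3 -> matches Hill
  - book 9 (Broken Clocks): author_id=NULL, no match -> dropped
So 2 of 9 rows are dropped.

SQL:
SELECT a.title, b.name AS author
FROM books a
INNER JOIN authors b ON a.author_id = b.id

Result:
title          | author
---------------+-------
River Crossing | Scott 
Quiet Streets  | Scott 
Winter Gardens | Scott 
Silent Waters  | Brown 
The Iron Gate  | Hill  
The Blue Door  | Scott 
Paper Boats    | Hill  


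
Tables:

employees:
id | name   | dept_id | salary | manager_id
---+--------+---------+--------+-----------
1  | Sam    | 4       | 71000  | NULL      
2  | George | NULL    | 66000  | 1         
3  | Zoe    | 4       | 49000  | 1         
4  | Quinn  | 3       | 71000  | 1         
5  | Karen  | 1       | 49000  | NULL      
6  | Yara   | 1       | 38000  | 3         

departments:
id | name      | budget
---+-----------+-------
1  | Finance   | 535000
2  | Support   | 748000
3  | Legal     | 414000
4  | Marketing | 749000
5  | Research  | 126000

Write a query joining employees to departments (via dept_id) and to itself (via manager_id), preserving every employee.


Two LEFT JOINs from the same base table employees: one to departments via dept_id, one to employees itself via manager_id. Both are LEFT so every employee is preserved.
Match against departments:
  - employee 1 (Sam): dept_id=4 -> matches Marketing
  - employee 2 (George): dept_id=NULL, no match -> kept with NULL
  - employee 3 (Zoe): dept_id=4 -> matches Marketing
  - employee 4 (Quinn): dept_id=3 -> matches Legal
  - employee 5 (Karen): dept_id=1 -> matches Finance
  - employee 6 (Yara): dept_id=1 -> matches Finance
Match against employees (self):
  - employee 1 (Sam): manager_id=NULL -> NULL
  - employee 2 (George): manager_id=1 -> Sam
  - employee 3 (Zoe): manager_id=1 -> Sam
  - employee 4 (Quinn): manager_id=1 -> Sam
  - employee 5 (Karen): manager_id=NULL -> NULL
  - employee 6 (Yara): manager_id=3 -> Zoe

SQL:
SELECT a.name, b.name AS department, c.name AS manager
FROM employees a
LEFT JOIN departments b ON a.dept_id = b.id
LEFT JOIN employees c ON a.manager_id = c.id

Result:
name   | department | manager
-------+------------+--------
Sam    | Marketing  | NULL   
George | NULL       | Sam    
Zoe    | Marketing  | Sam    
Quinn  | Legal      | Sam    
Karen  | Finance    | NULL   
Yara   | Finance    | Zoe    


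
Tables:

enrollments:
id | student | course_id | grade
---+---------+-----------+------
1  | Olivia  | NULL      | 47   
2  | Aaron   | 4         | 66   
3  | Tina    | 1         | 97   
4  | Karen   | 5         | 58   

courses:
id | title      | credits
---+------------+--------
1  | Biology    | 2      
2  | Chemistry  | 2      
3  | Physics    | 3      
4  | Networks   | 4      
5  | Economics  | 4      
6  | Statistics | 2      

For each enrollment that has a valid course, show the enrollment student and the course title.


INNER JOIN keeps only enrollments rows whose course_id matches an id in courses. Walk through each enrollment:
  - enrollment 1 (Olivia): course_id=NULL, no match -> dropped
  - enrollment 2 (Aaron): course_id=4 -> matches Networks
  - enrollment 3 (Tina): course_id=1 -> matches Biology
  - enrollment 4 (Karen): course_id=5 -> matches Economics
So 1 of 4 rows is dropped.

SQL:
SELECT a.student, b.title AS course
FROM enrollments a
INNER JOIN courses b ON a.course_id = b.id

Result:
student | course   
--------+----------
Aaron   | Networks 
Tina    | Biology  
Karen   | Economics


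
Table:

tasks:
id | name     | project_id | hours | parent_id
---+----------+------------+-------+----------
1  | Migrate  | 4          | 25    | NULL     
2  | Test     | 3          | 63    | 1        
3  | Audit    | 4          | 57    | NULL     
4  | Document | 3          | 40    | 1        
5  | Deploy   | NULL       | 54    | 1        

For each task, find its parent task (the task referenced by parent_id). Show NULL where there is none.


This is a self-join: tasks is joined to a second copy of itself, matching each row's parent_id to another row's id. Use LEFT JOIN so rows with parent_id=NULL are kept.
  - task 1 (Migrate): parent_id=NULL -> NULL
  - task 2 (Test): parent_id=1 -> Migrate
  - task 3 (Audit): parent_id=NULL -> NULL
  - task 4 (Document): parent_id=1 -> Migrate
  - task 5 (Deploy): parent_id=1 -> Migrate

SQL:
SELECT a.name AS item, b.name AS parent
FROM tasks a
LEFT JOIN tasks b ON a.parent_id = b.id

Result:
item     | parent 
---------+--------
Migrate  | NULL   
Test     | Migrate
Audit    | NULL   
Document | Migrate
Deploy   | Migrate


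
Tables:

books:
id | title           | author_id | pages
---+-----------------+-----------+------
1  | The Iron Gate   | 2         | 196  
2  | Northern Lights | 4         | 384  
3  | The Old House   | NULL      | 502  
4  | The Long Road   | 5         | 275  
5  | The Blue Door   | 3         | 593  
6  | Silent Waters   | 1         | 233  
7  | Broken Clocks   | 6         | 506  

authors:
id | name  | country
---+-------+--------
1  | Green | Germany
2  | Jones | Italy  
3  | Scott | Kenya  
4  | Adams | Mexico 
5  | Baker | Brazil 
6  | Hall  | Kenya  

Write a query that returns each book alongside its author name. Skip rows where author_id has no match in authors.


INNER JOIN keeps only books rows whose author_id matches an id in authors. Walk through each book:
  - book 1 (The Iron Gate): author_id=2 -> matches Jones
  - book 2 (Northern Lights): author_id=4 -> matches Adams
  - book 3 (The Old House): author_id=NULL, no match -> dropped
  - book 4 (The Long Road): author_id=5 -> matches Baker
  - book 5 (The Blue Door): author_id=3 -> matches Scott
  - book 6 (Silent Waters): author_id=1 -> matches Green
  - book 7 (Broken Clocks): author_id=6 -> matches Hall
So 1 of 7 rows is dropped.

SQL:
SELECT a.title, b.name AS author
FROM books a
INNER JOIN authors b ON a.author_id = b.id

Result:
title           | author
----------------+-------
The Iron Gate   | Jones 
Northern Lights | Adams 
The Long Road   | Baker 
The Blue Door   | Scott 
Silent Waters   | Green 
Broken Clocks   | Hall  
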